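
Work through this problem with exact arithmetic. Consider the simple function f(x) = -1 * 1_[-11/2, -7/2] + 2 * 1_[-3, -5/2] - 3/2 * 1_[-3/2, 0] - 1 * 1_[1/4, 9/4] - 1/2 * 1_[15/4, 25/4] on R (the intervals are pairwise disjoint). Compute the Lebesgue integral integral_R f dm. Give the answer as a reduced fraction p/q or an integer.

For a simple function f = sum_i c_i * 1_{A_i} with disjoint A_i,
  integral f dm = sum_i c_i * m(A_i).
Lengths of the A_i:
  m(A_1) = -7/2 - (-11/2) = 2.
  m(A_2) = -5/2 - (-3) = 1/2.
  m(A_3) = 0 - (-3/2) = 3/2.
  m(A_4) = 9/4 - 1/4 = 2.
  m(A_5) = 25/4 - 15/4 = 5/2.
Contributions c_i * m(A_i):
  (-1) * (2) = -2.
  (2) * (1/2) = 1.
  (-3/2) * (3/2) = -9/4.
  (-1) * (2) = -2.
  (-1/2) * (5/2) = -5/4.
Total: -2 + 1 - 9/4 - 2 - 5/4 = -13/2.

-13/2


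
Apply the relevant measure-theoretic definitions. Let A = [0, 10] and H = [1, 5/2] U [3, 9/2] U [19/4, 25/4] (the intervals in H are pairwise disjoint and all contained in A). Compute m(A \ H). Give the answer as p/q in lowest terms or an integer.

The ambient interval has length m(A) = 10 - 0 = 10.
Since the holes are disjoint and sit inside A, by finite additivity
  m(H) = sum_i (b_i - a_i), and m(A \ H) = m(A) - m(H).
Computing the hole measures:
  m(H_1) = 5/2 - 1 = 3/2.
  m(H_2) = 9/2 - 3 = 3/2.
  m(H_3) = 25/4 - 19/4 = 3/2.
Summed: m(H) = 3/2 + 3/2 + 3/2 = 9/2.
So m(A \ H) = 10 - 9/2 = 11/2.

11/2


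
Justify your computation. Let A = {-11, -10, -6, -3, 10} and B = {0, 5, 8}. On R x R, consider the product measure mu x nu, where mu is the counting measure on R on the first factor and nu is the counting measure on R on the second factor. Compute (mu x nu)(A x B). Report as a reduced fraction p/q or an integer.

For a measurable rectangle A x B, the product measure satisfies
  (mu x nu)(A x B) = mu(A) * nu(B).
  mu(A) = 5.
  nu(B) = 3.
  (mu x nu)(A x B) = 5 * 3 = 15.

15


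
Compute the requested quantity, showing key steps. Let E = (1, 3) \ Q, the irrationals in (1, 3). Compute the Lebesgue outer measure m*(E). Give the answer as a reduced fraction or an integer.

The interval I = (1, 3) has m(I) = 3 - 1 = 2 (endpoints are measure-zero, so open/closed/half-open agree). Write I = (I cap Q) u (I \ Q). The rationals in I are countable, so m*(I cap Q) = 0 (cover each rational by intervals whose total length is arbitrarily small). By countable subadditivity m*(I) <= m*(I cap Q) + m*(I \ Q), hence m*(I \ Q) >= m(I) = 2. The reverse inequality m*(I \ Q) <= m*(I) = 2 is trivial since (I \ Q) is a subset of I. Therefore m*(I \ Q) = 2.

2


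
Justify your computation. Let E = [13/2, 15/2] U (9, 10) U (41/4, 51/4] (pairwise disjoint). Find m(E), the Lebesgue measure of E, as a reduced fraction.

For pairwise disjoint intervals, m(union_i I_i) = sum_i m(I_i),
and m is invariant under swapping open/closed endpoints (single points have measure 0).
So m(E) = sum_i (b_i - a_i).
  I_1 has length 15/2 - 13/2 = 1.
  I_2 has length 10 - 9 = 1.
  I_3 has length 51/4 - 41/4 = 5/2.
Summing:
  m(E) = 1 + 1 + 5/2 = 9/2.

9/2


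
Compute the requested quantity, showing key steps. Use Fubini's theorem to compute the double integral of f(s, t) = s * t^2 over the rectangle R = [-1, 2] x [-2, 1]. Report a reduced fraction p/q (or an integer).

f(s, t) is a tensor product of a function of s and a function of t, and both factors are bounded continuous (hence Lebesgue integrable) on the rectangle, so Fubini's theorem applies:
  integral_R f d(m x m) = (integral_a1^b1 s ds) * (integral_a2^b2 t^2 dt).
Inner integral in s: integral_{-1}^{2} s ds = (2^2 - (-1)^2)/2
  = 3/2.
Inner integral in t: integral_{-2}^{1} t^2 dt = (1^3 - (-2)^3)/3
  = 3.
Product: (3/2) * (3) = 9/2.

9/2


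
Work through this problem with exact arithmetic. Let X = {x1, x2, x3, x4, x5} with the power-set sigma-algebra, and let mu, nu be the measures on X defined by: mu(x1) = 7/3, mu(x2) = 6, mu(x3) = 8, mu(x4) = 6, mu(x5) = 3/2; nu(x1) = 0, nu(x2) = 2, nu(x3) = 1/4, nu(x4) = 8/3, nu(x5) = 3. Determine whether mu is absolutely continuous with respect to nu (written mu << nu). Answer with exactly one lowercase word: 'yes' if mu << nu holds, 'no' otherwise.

mu << nu means: every nu-null measurable set is also mu-null; equivalently, for every atom x, if nu({x}) = 0 then mu({x}) = 0.
Checking each atom:
  x1: nu = 0, mu = 7/3 > 0 -> violates mu << nu.
  x2: nu = 2 > 0 -> no constraint.
  x3: nu = 1/4 > 0 -> no constraint.
  x4: nu = 8/3 > 0 -> no constraint.
  x5: nu = 3 > 0 -> no constraint.
The atom(s) x1 violate the condition (nu = 0 but mu > 0). Therefore mu is NOT absolutely continuous w.r.t. nu.

no


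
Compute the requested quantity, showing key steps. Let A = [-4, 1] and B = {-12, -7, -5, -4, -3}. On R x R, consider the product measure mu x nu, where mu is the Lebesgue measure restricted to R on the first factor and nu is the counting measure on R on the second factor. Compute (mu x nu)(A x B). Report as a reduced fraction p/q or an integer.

For a measurable rectangle A x B, the product measure satisfies
  (mu x nu)(A x B) = mu(A) * nu(B).
  mu(A) = 5.
  nu(B) = 5.
  (mu x nu)(A x B) = 5 * 5 = 25.

25


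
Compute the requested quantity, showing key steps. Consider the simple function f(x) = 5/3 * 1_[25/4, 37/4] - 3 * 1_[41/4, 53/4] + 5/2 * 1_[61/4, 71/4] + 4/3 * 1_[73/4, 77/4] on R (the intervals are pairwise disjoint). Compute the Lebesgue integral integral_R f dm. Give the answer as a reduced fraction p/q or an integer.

For a simple function f = sum_i c_i * 1_{A_i} with disjoint A_i,
  integral f dm = sum_i c_i * m(A_i).
Lengths of the A_i:
  m(A_1) = 37/4 - 25/4 = 3.
  m(A_2) = 53/4 - 41/4 = 3.
  m(A_3) = 71/4 - 61/4 = 5/2.
  m(A_4) = 77/4 - 73/4 = 1.
Contributions c_i * m(A_i):
  (5/3) * (3) = 5.
  (-3) * (3) = -9.
  (5/2) * (5/2) = 25/4.
  (4/3) * (1) = 4/3.
Total: 5 - 9 + 25/4 + 4/3 = 43/12.

43/12


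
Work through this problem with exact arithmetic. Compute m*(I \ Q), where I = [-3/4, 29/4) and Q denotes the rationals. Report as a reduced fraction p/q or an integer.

The interval I = [-3/4, 29/4) has m(I) = 29/4 - (-3/4) = 8 (endpoints are measure-zero, so open/closed/half-open agree). Write I = (I cap Q) u (I \ Q). The rationals in I are countable, so m*(I cap Q) = 0 (cover each rational by intervals whose total length is arbitrarily small). By countable subadditivity m*(I) <= m*(I cap Q) + m*(I \ Q), hence m*(I \ Q) >= m(I) = 8. The reverse inequality m*(I \ Q) <= m*(I) = 8 is trivial since (I \ Q) is a subset of I. Therefore m*(I \ Q) = 8.

8


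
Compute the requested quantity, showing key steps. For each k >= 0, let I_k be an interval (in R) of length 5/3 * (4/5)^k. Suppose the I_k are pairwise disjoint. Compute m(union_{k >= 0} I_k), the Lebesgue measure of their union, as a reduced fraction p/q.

By countable additivity of the Lebesgue measure on pairwise disjoint measurable sets,
  m(union_{k >= 0} I_k) = sum_{k >= 0} m(I_k) = sum_{k >= 0} a * r^k,
  with a = 5/3 and r = 4/5.
Since 0 < r = 4/5 < 1, the geometric series converges:
  sum_{k >= 0} a * r^k = a / (1 - r).
  = 5/3 / (1 - 4/5)
  = 5/3 / (1/5)
  = 25/3.

25/3


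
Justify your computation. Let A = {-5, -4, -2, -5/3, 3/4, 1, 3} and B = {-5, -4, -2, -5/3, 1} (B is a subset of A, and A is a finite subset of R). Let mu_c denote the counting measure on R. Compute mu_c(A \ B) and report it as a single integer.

Counting measure assigns mu_c(E) = |E| (number of elements) when E is finite. For B subset A, A \ B is the set of elements of A not in B, so |A \ B| = |A| - |B|.
|A| = 7, |B| = 5, so mu_c(A \ B) = 7 - 5 = 2.

2


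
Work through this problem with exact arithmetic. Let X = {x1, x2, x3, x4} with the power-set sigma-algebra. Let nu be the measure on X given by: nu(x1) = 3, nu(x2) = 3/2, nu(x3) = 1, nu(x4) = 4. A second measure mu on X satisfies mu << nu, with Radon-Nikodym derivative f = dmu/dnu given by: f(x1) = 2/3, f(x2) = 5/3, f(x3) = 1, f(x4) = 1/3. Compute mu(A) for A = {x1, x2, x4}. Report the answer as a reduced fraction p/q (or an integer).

By the defining property of the Radon-Nikodym derivative, for every measurable set A,
  mu(A) = integral_A f dnu.
Since nu is a discrete measure concentrated on the atoms of X, the integral over A reduces to the sum
  mu(A) = sum_{x in A} f(x) * nu({x}).
Computing each term:
  x1: f(x1) * nu(x1) = 2/3 * 3 = 2.
  x2: f(x2) * nu(x2) = 5/3 * 3/2 = 5/2.
  x4: f(x4) * nu(x4) = 1/3 * 4 = 4/3.
Summing: mu(A) = 2 + 5/2 + 4/3 = 35/6.

35/6


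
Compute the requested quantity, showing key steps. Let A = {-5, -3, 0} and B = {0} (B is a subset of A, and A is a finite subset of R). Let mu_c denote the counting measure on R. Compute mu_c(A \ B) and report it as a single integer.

Counting measure assigns mu_c(E) = |E| (number of elements) when E is finite. For B subset A, A \ B is the set of elements of A not in B, so |A \ B| = |A| - |B|.
|A| = 3, |B| = 1, so mu_c(A \ B) = 3 - 1 = 2.

2


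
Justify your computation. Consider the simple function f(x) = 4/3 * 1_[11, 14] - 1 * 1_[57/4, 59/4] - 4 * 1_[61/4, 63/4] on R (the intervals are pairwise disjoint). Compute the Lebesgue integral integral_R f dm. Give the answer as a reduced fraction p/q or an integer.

For a simple function f = sum_i c_i * 1_{A_i} with disjoint A_i,
  integral f dm = sum_i c_i * m(A_i).
Lengths of the A_i:
  m(A_1) = 14 - 11 = 3.
  m(A_2) = 59/4 - 57/4 = 1/2.
  m(A_3) = 63/4 - 61/4 = 1/2.
Contributions c_i * m(A_i):
  (4/3) * (3) = 4.
  (-1) * (1/2) = -1/2.
  (-4) * (1/2) = -2.
Total: 4 - 1/2 - 2 = 3/2.

3/2


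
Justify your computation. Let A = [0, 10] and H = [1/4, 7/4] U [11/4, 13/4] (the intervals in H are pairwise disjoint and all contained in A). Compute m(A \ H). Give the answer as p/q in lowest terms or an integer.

The ambient interval has length m(A) = 10 - 0 = 10.
Since the holes are disjoint and sit inside A, by finite additivity
  m(H) = sum_i (b_i - a_i), and m(A \ H) = m(A) - m(H).
Computing the hole measures:
  m(H_1) = 7/4 - 1/4 = 3/2.
  m(H_2) = 13/4 - 11/4 = 1/2.
Summed: m(H) = 3/2 + 1/2 = 2.
So m(A \ H) = 10 - 2 = 8.

8


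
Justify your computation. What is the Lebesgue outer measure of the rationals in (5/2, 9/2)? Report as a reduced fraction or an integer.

E = Q cap (5/2, 9/2) is a subset of Q, which is countable. Enumerate Q = {q_1, q_2, ...}; for any eps > 0, cover q_k by the open interval (q_k - eps/2^(k+1), q_k + eps/2^(k+1)), of length eps/2^k. The total cover length is sum_{k>=1} eps/2^k = eps. Hence m*(E) <= m*(Q) <= eps for every eps > 0, and since outer measure is non-negative, m*(E) = 0.

0


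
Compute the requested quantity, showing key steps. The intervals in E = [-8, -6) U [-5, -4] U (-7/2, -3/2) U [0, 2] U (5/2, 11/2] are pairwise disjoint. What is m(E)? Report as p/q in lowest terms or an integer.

For pairwise disjoint intervals, m(union_i I_i) = sum_i m(I_i),
and m is invariant under swapping open/closed endpoints (single points have measure 0).
So m(E) = sum_i (b_i - a_i).
  I_1 has length -6 - (-8) = 2.
  I_2 has length -4 - (-5) = 1.
  I_3 has length -3/2 - (-7/2) = 2.
  I_4 has length 2 - 0 = 2.
  I_5 has length 11/2 - 5/2 = 3.
Summing:
  m(E) = 2 + 1 + 2 + 2 + 3 = 10.

10


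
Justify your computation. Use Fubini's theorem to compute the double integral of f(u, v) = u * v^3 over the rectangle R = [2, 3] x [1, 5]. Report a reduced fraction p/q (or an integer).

f(u, v) is a tensor product of a function of u and a function of v, and both factors are bounded continuous (hence Lebesgue integrable) on the rectangle, so Fubini's theorem applies:
  integral_R f d(m x m) = (integral_a1^b1 u du) * (integral_a2^b2 v^3 dv).
Inner integral in u: integral_{2}^{3} u du = (3^2 - 2^2)/2
  = 5/2.
Inner integral in v: integral_{1}^{5} v^3 dv = (5^4 - 1^4)/4
  = 156.
Product: (5/2) * (156) = 390.

390


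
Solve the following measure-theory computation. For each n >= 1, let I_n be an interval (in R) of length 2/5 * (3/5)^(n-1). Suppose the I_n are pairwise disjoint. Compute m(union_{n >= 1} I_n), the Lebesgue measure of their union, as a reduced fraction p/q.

By countable additivity of the Lebesgue measure on pairwise disjoint measurable sets,
  m(union_{n >= 1} I_n) = sum_{n >= 1} m(I_n) = sum_{n >= 1} a * r^(n-1),
  with a = 2/5 and r = 3/5.
Since 0 < r = 3/5 < 1, the geometric series converges:
  sum_{n >= 1} a * r^(n-1) = a / (1 - r).
  = 2/5 / (1 - 3/5)
  = 2/5 / (2/5)
  = 1.

1


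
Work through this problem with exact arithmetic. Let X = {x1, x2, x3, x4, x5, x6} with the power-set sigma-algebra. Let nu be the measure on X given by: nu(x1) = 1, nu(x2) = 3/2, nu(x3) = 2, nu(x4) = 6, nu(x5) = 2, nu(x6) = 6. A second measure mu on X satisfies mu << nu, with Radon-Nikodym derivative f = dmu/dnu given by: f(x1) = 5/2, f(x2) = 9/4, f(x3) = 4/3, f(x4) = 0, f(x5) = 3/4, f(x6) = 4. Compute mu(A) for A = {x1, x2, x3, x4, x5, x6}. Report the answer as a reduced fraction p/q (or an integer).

By the defining property of the Radon-Nikodym derivative, for every measurable set A,
  mu(A) = integral_A f dnu.
Since nu is a discrete measure concentrated on the atoms of X, the integral over A reduces to the sum
  mu(A) = sum_{x in A} f(x) * nu({x}).
Computing each term:
  x1: f(x1) * nu(x1) = 5/2 * 1 = 5/2.
  x2: f(x2) * nu(x2) = 9/4 * 3/2 = 27/8.
  x3: f(x3) * nu(x3) = 4/3 * 2 = 8/3.
  x4: f(x4) * nu(x4) = 0 * 6 = 0.
  x5: f(x5) * nu(x5) = 3/4 * 2 = 3/2.
  x6: f(x6) * nu(x6) = 4 * 6 = 24.
Summing: mu(A) = 5/2 + 27/8 + 8/3 + 0 + 3/2 + 24 = 817/24.

817/24


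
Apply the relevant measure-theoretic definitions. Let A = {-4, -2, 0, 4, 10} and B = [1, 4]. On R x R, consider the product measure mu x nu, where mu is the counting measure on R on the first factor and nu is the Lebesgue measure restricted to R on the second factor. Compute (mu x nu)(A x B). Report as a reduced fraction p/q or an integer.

For a measurable rectangle A x B, the product measure satisfies
  (mu x nu)(A x B) = mu(A) * nu(B).
  mu(A) = 5.
  nu(B) = 3.
  (mu x nu)(A x B) = 5 * 3 = 15.

15


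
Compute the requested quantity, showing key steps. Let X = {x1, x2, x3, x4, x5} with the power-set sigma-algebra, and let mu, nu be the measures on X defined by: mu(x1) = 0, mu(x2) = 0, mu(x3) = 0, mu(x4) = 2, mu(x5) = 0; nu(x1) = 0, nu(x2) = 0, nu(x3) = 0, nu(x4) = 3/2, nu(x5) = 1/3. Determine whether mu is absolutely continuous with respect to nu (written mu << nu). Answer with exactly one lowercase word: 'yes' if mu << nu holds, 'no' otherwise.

mu << nu means: every nu-null measurable set is also mu-null; equivalently, for every atom x, if nu({x}) = 0 then mu({x}) = 0.
Checking each atom:
  x1: nu = 0, mu = 0 -> consistent with mu << nu.
  x2: nu = 0, mu = 0 -> consistent with mu << nu.
  x3: nu = 0, mu = 0 -> consistent with mu << nu.
  x4: nu = 3/2 > 0 -> no constraint.
  x5: nu = 1/3 > 0 -> no constraint.
No atom violates the condition. Therefore mu << nu.

yes


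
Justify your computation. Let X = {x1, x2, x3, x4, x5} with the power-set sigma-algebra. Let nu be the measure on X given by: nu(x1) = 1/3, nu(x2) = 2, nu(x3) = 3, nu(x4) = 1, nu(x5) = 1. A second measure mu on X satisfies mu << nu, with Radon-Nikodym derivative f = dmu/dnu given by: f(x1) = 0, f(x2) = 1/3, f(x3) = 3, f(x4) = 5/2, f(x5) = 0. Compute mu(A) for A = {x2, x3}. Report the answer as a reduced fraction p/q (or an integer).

By the defining property of the Radon-Nikodym derivative, for every measurable set A,
  mu(A) = integral_A f dnu.
Since nu is a discrete measure concentrated on the atoms of X, the integral over A reduces to the sum
  mu(A) = sum_{x in A} f(x) * nu({x}).
Computing each term:
  x2: f(x2) * nu(x2) = 1/3 * 2 = 2/3.
  x3: f(x3) * nu(x3) = 3 * 3 = 9.
Summing: mu(A) = 2/3 + 9 = 29/3.

29/3


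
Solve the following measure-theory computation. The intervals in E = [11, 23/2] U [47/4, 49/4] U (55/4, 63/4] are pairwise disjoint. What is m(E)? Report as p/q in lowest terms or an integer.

For pairwise disjoint intervals, m(union_i I_i) = sum_i m(I_i),
and m is invariant under swapping open/closed endpoints (single points have measure 0).
So m(E) = sum_i (b_i - a_i).
  I_1 has length 23/2 - 11 = 1/2.
  I_2 has length 49/4 - 47/4 = 1/2.
  I_3 has length 63/4 - 55/4 = 2.
Summing:
  m(E) = 1/2 + 1/2 + 2 = 3.

3


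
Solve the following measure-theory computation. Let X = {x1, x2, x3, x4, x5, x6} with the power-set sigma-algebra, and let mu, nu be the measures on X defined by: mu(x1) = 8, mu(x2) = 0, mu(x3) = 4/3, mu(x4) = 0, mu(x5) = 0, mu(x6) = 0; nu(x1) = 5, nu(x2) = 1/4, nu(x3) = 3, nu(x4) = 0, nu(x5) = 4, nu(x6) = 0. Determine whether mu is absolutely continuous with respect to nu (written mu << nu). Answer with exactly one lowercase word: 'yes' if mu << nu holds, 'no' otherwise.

mu << nu means: every nu-null measurable set is also mu-null; equivalently, for every atom x, if nu({x}) = 0 then mu({x}) = 0.
Checking each atom:
  x1: nu = 5 > 0 -> no constraint.
  x2: nu = 1/4 > 0 -> no constraint.
  x3: nu = 3 > 0 -> no constraint.
  x4: nu = 0, mu = 0 -> consistent with mu << nu.
  x5: nu = 4 > 0 -> no constraint.
  x6: nu = 0, mu = 0 -> consistent with mu << nu.
No atom violates the condition. Therefore mu << nu.

yes


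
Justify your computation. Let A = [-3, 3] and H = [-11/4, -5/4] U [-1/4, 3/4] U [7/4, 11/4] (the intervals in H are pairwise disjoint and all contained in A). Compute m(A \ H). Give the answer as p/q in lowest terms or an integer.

The ambient interval has length m(A) = 3 - (-3) = 6.
Since the holes are disjoint and sit inside A, by finite additivity
  m(H) = sum_i (b_i - a_i), and m(A \ H) = m(A) - m(H).
Computing the hole measures:
  m(H_1) = -5/4 - (-11/4) = 3/2.
  m(H_2) = 3/4 - (-1/4) = 1.
  m(H_3) = 11/4 - 7/4 = 1.
Summed: m(H) = 3/2 + 1 + 1 = 7/2.
So m(A \ H) = 6 - 7/2 = 5/2.

5/2


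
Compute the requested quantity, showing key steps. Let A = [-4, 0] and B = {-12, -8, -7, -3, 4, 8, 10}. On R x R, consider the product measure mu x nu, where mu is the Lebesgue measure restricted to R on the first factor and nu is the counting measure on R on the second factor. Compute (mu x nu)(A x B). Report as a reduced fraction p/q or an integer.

For a measurable rectangle A x B, the product measure satisfies
  (mu x nu)(A x B) = mu(A) * nu(B).
  mu(A) = 4.
  nu(B) = 7.
  (mu x nu)(A x B) = 4 * 7 = 28.

28


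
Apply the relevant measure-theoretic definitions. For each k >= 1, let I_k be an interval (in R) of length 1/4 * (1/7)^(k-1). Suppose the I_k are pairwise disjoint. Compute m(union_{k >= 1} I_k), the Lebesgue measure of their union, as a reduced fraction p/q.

By countable additivity of the Lebesgue measure on pairwise disjoint measurable sets,
  m(union_{k >= 1} I_k) = sum_{k >= 1} m(I_k) = sum_{k >= 1} a * r^(k-1),
  with a = 1/4 and r = 1/7.
Since 0 < r = 1/7 < 1, the geometric series converges:
  sum_{k >= 1} a * r^(k-1) = a / (1 - r).
  = 1/4 / (1 - 1/7)
  = 1/4 / (6/7)
  = 7/24.

7/24


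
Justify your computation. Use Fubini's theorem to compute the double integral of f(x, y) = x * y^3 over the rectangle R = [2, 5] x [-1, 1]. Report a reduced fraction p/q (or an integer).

f(x, y) is a tensor product of a function of x and a function of y, and both factors are bounded continuous (hence Lebesgue integrable) on the rectangle, so Fubini's theorem applies:
  integral_R f d(m x m) = (integral_a1^b1 x dx) * (integral_a2^b2 y^3 dy).
Inner integral in x: integral_{2}^{5} x dx = (5^2 - 2^2)/2
  = 21/2.
Inner integral in y: integral_{-1}^{1} y^3 dy = (1^4 - (-1)^4)/4
  = 0.
Product: (21/2) * (0) = 0.

0


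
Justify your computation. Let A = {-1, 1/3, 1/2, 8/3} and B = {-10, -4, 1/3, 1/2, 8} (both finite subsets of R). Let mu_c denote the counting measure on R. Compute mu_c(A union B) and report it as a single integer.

Counting measure on a finite set equals cardinality. By inclusion-exclusion, |A union B| = |A| + |B| - |A cap B|.
|A| = 4, |B| = 5, |A cap B| = 2.
So mu_c(A union B) = 4 + 5 - 2 = 7.

7


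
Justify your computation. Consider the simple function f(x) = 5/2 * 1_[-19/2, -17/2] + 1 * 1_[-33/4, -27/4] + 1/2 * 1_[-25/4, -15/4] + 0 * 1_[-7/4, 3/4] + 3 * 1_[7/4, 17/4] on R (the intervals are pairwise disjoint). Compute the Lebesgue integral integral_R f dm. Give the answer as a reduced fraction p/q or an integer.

For a simple function f = sum_i c_i * 1_{A_i} with disjoint A_i,
  integral f dm = sum_i c_i * m(A_i).
Lengths of the A_i:
  m(A_1) = -17/2 - (-19/2) = 1.
  m(A_2) = -27/4 - (-33/4) = 3/2.
  m(A_3) = -15/4 - (-25/4) = 5/2.
  m(A_4) = 3/4 - (-7/4) = 5/2.
  m(A_5) = 17/4 - 7/4 = 5/2.
Contributions c_i * m(A_i):
  (5/2) * (1) = 5/2.
  (1) * (3/2) = 3/2.
  (1/2) * (5/2) = 5/4.
  (0) * (5/2) = 0.
  (3) * (5/2) = 15/2.
Total: 5/2 + 3/2 + 5/4 + 0 + 15/2 = 51/4.

51/4


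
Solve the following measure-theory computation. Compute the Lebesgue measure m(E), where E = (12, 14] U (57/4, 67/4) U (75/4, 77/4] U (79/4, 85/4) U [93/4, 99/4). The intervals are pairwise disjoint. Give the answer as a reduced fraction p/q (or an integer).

For pairwise disjoint intervals, m(union_i I_i) = sum_i m(I_i),
and m is invariant under swapping open/closed endpoints (single points have measure 0).
So m(E) = sum_i (b_i - a_i).
  I_1 has length 14 - 12 = 2.
  I_2 has length 67/4 - 57/4 = 5/2.
  I_3 has length 77/4 - 75/4 = 1/2.
  I_4 has length 85/4 - 79/4 = 3/2.
  I_5 has length 99/4 - 93/4 = 3/2.
Summing:
  m(E) = 2 + 5/2 + 1/2 + 3/2 + 3/2 = 8.

8


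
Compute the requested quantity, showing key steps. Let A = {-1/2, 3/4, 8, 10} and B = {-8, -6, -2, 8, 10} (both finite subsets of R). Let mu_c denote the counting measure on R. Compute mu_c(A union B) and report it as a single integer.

Counting measure on a finite set equals cardinality. By inclusion-exclusion, |A union B| = |A| + |B| - |A cap B|.
|A| = 4, |B| = 5, |A cap B| = 2.
So mu_c(A union B) = 4 + 5 - 2 = 7.

7


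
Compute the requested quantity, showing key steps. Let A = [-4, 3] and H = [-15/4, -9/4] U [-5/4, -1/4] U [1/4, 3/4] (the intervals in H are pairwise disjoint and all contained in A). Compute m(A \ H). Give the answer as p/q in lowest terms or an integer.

The ambient interval has length m(A) = 3 - (-4) = 7.
Since the holes are disjoint and sit inside A, by finite additivity
  m(H) = sum_i (b_i - a_i), and m(A \ H) = m(A) - m(H).
Computing the hole measures:
  m(H_1) = -9/4 - (-15/4) = 3/2.
  m(H_2) = -1/4 - (-5/4) = 1.
  m(H_3) = 3/4 - 1/4 = 1/2.
Summed: m(H) = 3/2 + 1 + 1/2 = 3.
So m(A \ H) = 7 - 3 = 4.

4


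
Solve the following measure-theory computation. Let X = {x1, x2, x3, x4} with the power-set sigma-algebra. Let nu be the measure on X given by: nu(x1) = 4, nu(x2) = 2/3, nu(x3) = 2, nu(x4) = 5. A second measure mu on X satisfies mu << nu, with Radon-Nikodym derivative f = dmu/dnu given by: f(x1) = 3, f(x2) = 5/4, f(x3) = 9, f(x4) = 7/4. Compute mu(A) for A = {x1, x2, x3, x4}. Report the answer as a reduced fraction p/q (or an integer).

By the defining property of the Radon-Nikodym derivative, for every measurable set A,
  mu(A) = integral_A f dnu.
Since nu is a discrete measure concentrated on the atoms of X, the integral over A reduces to the sum
  mu(A) = sum_{x in A} f(x) * nu({x}).
Computing each term:
  x1: f(x1) * nu(x1) = 3 * 4 = 12.
  x2: f(x2) * nu(x2) = 5/4 * 2/3 = 5/6.
  x3: f(x3) * nu(x3) = 9 * 2 = 18.
  x4: f(x4) * nu(x4) = 7/4 * 5 = 35/4.
Summing: mu(A) = 12 + 5/6 + 18 + 35/4 = 475/12.

475/12


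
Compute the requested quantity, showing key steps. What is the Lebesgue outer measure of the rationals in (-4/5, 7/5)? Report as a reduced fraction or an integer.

E = Q cap (-4/5, 7/5) is a subset of Q, which is countable. Enumerate Q = {q_1, q_2, ...}; for any eps > 0, cover q_k by the open interval (q_k - eps/2^(k+1), q_k + eps/2^(k+1)), of length eps/2^k. The total cover length is sum_{k>=1} eps/2^k = eps. Hence m*(E) <= m*(Q) <= eps for every eps > 0, and since outer measure is non-negative, m*(E) = 0.

0


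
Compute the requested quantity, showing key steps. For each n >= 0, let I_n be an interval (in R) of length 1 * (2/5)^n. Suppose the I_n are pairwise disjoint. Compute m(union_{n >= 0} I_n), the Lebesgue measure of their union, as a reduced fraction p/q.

By countable additivity of the Lebesgue measure on pairwise disjoint measurable sets,
  m(union_{n >= 0} I_n) = sum_{n >= 0} m(I_n) = sum_{n >= 0} a * r^n,
  with a = 1 and r = 2/5.
Since 0 < r = 2/5 < 1, the geometric series converges:
  sum_{n >= 0} a * r^n = a / (1 - r).
  = 1 / (1 - 2/5)
  = 1 / (3/5)
  = 5/3.

5/3


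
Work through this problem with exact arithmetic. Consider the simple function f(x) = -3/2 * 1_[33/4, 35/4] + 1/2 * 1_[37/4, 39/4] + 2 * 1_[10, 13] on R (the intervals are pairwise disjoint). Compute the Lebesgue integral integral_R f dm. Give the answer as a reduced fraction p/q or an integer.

For a simple function f = sum_i c_i * 1_{A_i} with disjoint A_i,
  integral f dm = sum_i c_i * m(A_i).
Lengths of the A_i:
  m(A_1) = 35/4 - 33/4 = 1/2.
  m(A_2) = 39/4 - 37/4 = 1/2.
  m(A_3) = 13 - 10 = 3.
Contributions c_i * m(A_i):
  (-3/2) * (1/2) = -3/4.
  (1/2) * (1/2) = 1/4.
  (2) * (3) = 6.
Total: -3/4 + 1/4 + 6 = 11/2.

11/2


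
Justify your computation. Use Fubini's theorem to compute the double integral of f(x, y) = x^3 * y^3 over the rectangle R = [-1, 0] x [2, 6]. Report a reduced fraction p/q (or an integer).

f(x, y) is a tensor product of a function of x and a function of y, and both factors are bounded continuous (hence Lebesgue integrable) on the rectangle, so Fubini's theorem applies:
  integral_R f d(m x m) = (integral_a1^b1 x^3 dx) * (integral_a2^b2 y^3 dy).
Inner integral in x: integral_{-1}^{0} x^3 dx = (0^4 - (-1)^4)/4
  = -1/4.
Inner integral in y: integral_{2}^{6} y^3 dy = (6^4 - 2^4)/4
  = 320.
Product: (-1/4) * (320) = -80.

-80


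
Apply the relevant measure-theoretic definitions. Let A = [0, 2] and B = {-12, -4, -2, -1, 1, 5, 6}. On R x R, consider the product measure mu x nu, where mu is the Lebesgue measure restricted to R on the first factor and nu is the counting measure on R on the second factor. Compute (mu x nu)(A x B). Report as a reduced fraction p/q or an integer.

For a measurable rectangle A x B, the product measure satisfies
  (mu x nu)(A x B) = mu(A) * nu(B).
  mu(A) = 2.
  nu(B) = 7.
  (mu x nu)(A x B) = 2 * 7 = 14.

14


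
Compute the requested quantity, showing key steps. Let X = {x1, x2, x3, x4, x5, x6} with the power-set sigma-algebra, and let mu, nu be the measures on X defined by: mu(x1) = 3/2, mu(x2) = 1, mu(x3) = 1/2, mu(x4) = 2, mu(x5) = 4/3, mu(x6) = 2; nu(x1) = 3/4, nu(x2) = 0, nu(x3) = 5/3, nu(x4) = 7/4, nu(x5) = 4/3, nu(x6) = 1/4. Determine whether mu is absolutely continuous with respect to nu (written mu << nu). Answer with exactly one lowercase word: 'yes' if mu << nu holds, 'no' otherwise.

mu << nu means: every nu-null measurable set is also mu-null; equivalently, for every atom x, if nu({x}) = 0 then mu({x}) = 0.
Checking each atom:
  x1: nu = 3/4 > 0 -> no constraint.
  x2: nu = 0, mu = 1 > 0 -> violates mu << nu.
  x3: nu = 5/3 > 0 -> no constraint.
  x4: nu = 7/4 > 0 -> no constraint.
  x5: nu = 4/3 > 0 -> no constraint.
  x6: nu = 1/4 > 0 -> no constraint.
The atom(s) x2 violate the condition (nu = 0 but mu > 0). Therefore mu is NOT absolutely continuous w.r.t. nu.

no


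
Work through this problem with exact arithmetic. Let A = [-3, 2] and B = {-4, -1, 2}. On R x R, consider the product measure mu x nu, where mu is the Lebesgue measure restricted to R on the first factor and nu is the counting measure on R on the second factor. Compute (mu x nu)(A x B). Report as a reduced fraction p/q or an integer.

For a measurable rectangle A x B, the product measure satisfies
  (mu x nu)(A x B) = mu(A) * nu(B).
  mu(A) = 5.
  nu(B) = 3.
  (mu x nu)(A x B) = 5 * 3 = 15.

15


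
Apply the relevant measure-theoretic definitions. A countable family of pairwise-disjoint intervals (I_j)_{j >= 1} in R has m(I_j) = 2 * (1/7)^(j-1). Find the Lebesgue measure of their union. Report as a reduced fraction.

By countable additivity of the Lebesgue measure on pairwise disjoint measurable sets,
  m(union_{j >= 1} I_j) = sum_{j >= 1} m(I_j) = sum_{j >= 1} a * r^(j-1),
  with a = 2 and r = 1/7.
Since 0 < r = 1/7 < 1, the geometric series converges:
  sum_{j >= 1} a * r^(j-1) = a / (1 - r).
  = 2 / (1 - 1/7)
  = 2 / (6/7)
  = 7/3.

7/3


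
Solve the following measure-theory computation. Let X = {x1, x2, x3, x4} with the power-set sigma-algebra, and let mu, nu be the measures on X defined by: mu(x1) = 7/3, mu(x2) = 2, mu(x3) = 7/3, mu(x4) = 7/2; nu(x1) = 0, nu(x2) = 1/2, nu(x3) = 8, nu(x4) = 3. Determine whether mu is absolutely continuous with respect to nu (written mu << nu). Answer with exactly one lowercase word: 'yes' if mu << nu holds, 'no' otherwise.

mu << nu means: every nu-null measurable set is also mu-null; equivalently, for every atom x, if nu({x}) = 0 then mu({x}) = 0.
Checking each atom:
  x1: nu = 0, mu = 7/3 > 0 -> violates mu << nu.
  x2: nu = 1/2 > 0 -> no constraint.
  x3: nu = 8 > 0 -> no constraint.
  x4: nu = 3 > 0 -> no constraint.
The atom(s) x1 violate the condition (nu = 0 but mu > 0). Therefore mu is NOT absolutely continuous w.r.t. nu.

no


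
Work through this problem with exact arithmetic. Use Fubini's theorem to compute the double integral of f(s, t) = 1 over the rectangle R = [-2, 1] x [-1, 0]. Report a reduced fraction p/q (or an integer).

f(s, t) is a tensor product of a function of s and a function of t, and both factors are bounded continuous (hence Lebesgue integrable) on the rectangle, so Fubini's theorem applies:
  integral_R f d(m x m) = (integral_a1^b1 1 ds) * (integral_a2^b2 1 dt).
Inner integral in s: integral_{-2}^{1} 1 ds = (1^1 - (-2)^1)/1
  = 3.
Inner integral in t: integral_{-1}^{0} 1 dt = (0^1 - (-1)^1)/1
  = 1.
Product: (3) * (1) = 3.

3


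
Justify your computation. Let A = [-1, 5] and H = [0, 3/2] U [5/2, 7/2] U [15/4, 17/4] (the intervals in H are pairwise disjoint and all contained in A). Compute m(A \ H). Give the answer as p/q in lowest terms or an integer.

The ambient interval has length m(A) = 5 - (-1) = 6.
Since the holes are disjoint and sit inside A, by finite additivity
  m(H) = sum_i (b_i - a_i), and m(A \ H) = m(A) - m(H).
Computing the hole measures:
  m(H_1) = 3/2 - 0 = 3/2.
  m(H_2) = 7/2 - 5/2 = 1.
  m(H_3) = 17/4 - 15/4 = 1/2.
Summed: m(H) = 3/2 + 1 + 1/2 = 3.
So m(A \ H) = 6 - 3 = 3.

3


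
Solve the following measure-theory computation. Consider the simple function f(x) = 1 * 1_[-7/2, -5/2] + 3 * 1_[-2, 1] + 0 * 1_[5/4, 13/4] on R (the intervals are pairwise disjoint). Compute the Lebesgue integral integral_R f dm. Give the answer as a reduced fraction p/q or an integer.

For a simple function f = sum_i c_i * 1_{A_i} with disjoint A_i,
  integral f dm = sum_i c_i * m(A_i).
Lengths of the A_i:
  m(A_1) = -5/2 - (-7/2) = 1.
  m(A_2) = 1 - (-2) = 3.
  m(A_3) = 13/4 - 5/4 = 2.
Contributions c_i * m(A_i):
  (1) * (1) = 1.
  (3) * (3) = 9.
  (0) * (2) = 0.
Total: 1 + 9 + 0 = 10.

10


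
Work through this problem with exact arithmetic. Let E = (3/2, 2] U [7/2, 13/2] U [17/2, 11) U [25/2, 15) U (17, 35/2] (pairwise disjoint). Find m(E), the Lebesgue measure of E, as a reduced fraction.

For pairwise disjoint intervals, m(union_i I_i) = sum_i m(I_i),
and m is invariant under swapping open/closed endpoints (single points have measure 0).
So m(E) = sum_i (b_i - a_i).
  I_1 has length 2 - 3/2 = 1/2.
  I_2 has length 13/2 - 7/2 = 3.
  I_3 has length 11 - 17/2 = 5/2.
  I_4 has length 15 - 25/2 = 5/2.
  I_5 has length 35/2 - 17 = 1/2.
Summing:
  m(E) = 1/2 + 3 + 5/2 + 5/2 + 1/2 = 9.

9


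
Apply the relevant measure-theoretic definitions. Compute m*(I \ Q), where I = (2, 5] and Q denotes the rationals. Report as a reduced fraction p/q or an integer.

The interval I = (2, 5] has m(I) = 5 - 2 = 3 (endpoints are measure-zero, so open/closed/half-open agree). Write I = (I cap Q) u (I \ Q). The rationals in I are countable, so m*(I cap Q) = 0 (cover each rational by intervals whose total length is arbitrarily small). By countable subadditivity m*(I) <= m*(I cap Q) + m*(I \ Q), hence m*(I \ Q) >= m(I) = 3. The reverse inequality m*(I \ Q) <= m*(I) = 3 is trivial since (I \ Q) is a subset of I. Therefore m*(I \ Q) = 3.

3


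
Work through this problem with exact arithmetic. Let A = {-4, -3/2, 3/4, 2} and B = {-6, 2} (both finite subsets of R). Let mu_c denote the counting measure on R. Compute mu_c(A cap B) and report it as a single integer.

Counting measure on a finite set equals cardinality. mu_c(A cap B) = |A cap B| (elements appearing in both).
Enumerating the elements of A that also lie in B gives 1 element(s).
So mu_c(A cap B) = 1.

1


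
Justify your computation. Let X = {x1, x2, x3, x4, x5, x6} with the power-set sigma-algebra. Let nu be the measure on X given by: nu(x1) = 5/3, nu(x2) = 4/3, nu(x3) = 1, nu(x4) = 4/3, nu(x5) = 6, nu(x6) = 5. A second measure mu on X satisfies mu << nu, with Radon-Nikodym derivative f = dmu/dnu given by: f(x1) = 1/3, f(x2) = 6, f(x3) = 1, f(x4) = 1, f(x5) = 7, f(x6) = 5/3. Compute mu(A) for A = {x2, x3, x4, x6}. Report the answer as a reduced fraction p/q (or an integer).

By the defining property of the Radon-Nikodym derivative, for every measurable set A,
  mu(A) = integral_A f dnu.
Since nu is a discrete measure concentrated on the atoms of X, the integral over A reduces to the sum
  mu(A) = sum_{x in A} f(x) * nu({x}).
Computing each term:
  x2: f(x2) * nu(x2) = 6 * 4/3 = 8.
  x3: f(x3) * nu(x3) = 1 * 1 = 1.
  x4: f(x4) * nu(x4) = 1 * 4/3 = 4/3.
  x6: f(x6) * nu(x6) = 5/3 * 5 = 25/3.
Summing: mu(A) = 8 + 1 + 4/3 + 25/3 = 56/3.

56/3


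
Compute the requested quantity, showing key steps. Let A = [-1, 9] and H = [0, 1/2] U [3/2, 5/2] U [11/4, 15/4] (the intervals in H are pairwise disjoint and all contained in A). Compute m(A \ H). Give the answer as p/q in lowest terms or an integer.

The ambient interval has length m(A) = 9 - (-1) = 10.
Since the holes are disjoint and sit inside A, by finite additivity
  m(H) = sum_i (b_i - a_i), and m(A \ H) = m(A) - m(H).
Computing the hole measures:
  m(H_1) = 1/2 - 0 = 1/2.
  m(H_2) = 5/2 - 3/2 = 1.
  m(H_3) = 15/4 - 11/4 = 1.
Summed: m(H) = 1/2 + 1 + 1 = 5/2.
So m(A \ H) = 10 - 5/2 = 15/2.

15/2


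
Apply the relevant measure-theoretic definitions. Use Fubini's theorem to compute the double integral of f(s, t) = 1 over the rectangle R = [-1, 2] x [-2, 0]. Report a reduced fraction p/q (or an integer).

f(s, t) is a tensor product of a function of s and a function of t, and both factors are bounded continuous (hence Lebesgue integrable) on the rectangle, so Fubini's theorem applies:
  integral_R f d(m x m) = (integral_a1^b1 1 ds) * (integral_a2^b2 1 dt).
Inner integral in s: integral_{-1}^{2} 1 ds = (2^1 - (-1)^1)/1
  = 3.
Inner integral in t: integral_{-2}^{0} 1 dt = (0^1 - (-2)^1)/1
  = 2.
Product: (3) * (2) = 6.

6


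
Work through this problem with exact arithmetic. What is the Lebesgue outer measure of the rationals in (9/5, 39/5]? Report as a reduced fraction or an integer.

Q cap (9/5, 39/5] is countable; list its elements as q_1, q_2, ... . Fix eps > 0 and cover the k-th point by an interval of length eps * 2^(-k). The cover has total length eps * sum_{k>=1} 2^(-k) = eps, so by definition of outer measure m*(Q cap (9/5, 39/5]) <= eps. Since eps was arbitrary and m* >= 0, the outer measure is 0.

0


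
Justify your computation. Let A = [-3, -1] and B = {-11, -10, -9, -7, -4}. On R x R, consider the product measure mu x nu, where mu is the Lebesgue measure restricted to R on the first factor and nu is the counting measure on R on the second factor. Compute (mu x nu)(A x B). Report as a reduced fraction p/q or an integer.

For a measurable rectangle A x B, the product measure satisfies
  (mu x nu)(A x B) = mu(A) * nu(B).
  mu(A) = 2.
  nu(B) = 5.
  (mu x nu)(A x B) = 2 * 5 = 10.

10


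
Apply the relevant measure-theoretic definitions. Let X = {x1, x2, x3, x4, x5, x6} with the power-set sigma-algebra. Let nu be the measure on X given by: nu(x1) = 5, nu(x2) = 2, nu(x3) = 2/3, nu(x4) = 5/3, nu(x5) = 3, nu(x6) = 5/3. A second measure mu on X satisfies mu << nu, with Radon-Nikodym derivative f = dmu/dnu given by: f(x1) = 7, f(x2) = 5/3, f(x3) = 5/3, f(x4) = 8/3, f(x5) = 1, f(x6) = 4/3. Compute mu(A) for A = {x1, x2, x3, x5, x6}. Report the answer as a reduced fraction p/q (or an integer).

By the defining property of the Radon-Nikodym derivative, for every measurable set A,
  mu(A) = integral_A f dnu.
Since nu is a discrete measure concentrated on the atoms of X, the integral over A reduces to the sum
  mu(A) = sum_{x in A} f(x) * nu({x}).
Computing each term:
  x1: f(x1) * nu(x1) = 7 * 5 = 35.
  x2: f(x2) * nu(x2) = 5/3 * 2 = 10/3.
  x3: f(x3) * nu(x3) = 5/3 * 2/3 = 10/9.
  x5: f(x5) * nu(x5) = 1 * 3 = 3.
  x6: f(x6) * nu(x6) = 4/3 * 5/3 = 20/9.
Summing: mu(A) = 35 + 10/3 + 10/9 + 3 + 20/9 = 134/3.

134/3


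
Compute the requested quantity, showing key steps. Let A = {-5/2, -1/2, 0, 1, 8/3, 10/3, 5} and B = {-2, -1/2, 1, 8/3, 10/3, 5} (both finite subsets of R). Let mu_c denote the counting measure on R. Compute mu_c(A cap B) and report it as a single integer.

Counting measure on a finite set equals cardinality. mu_c(A cap B) = |A cap B| (elements appearing in both).
Enumerating the elements of A that also lie in B gives 5 element(s).
So mu_c(A cap B) = 5.

5


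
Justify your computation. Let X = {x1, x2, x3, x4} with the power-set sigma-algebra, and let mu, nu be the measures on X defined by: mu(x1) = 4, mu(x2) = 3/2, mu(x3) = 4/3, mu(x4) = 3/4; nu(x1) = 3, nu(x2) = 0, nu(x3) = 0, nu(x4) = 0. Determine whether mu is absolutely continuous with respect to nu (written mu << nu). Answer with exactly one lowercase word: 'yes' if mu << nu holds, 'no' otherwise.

mu << nu means: every nu-null measurable set is also mu-null; equivalently, for every atom x, if nu({x}) = 0 then mu({x}) = 0.
Checking each atom:
  x1: nu = 3 > 0 -> no constraint.
  x2: nu = 0, mu = 3/2 > 0 -> violates mu << nu.
  x3: nu = 0, mu = 4/3 > 0 -> violates mu << nu.
  x4: nu = 0, mu = 3/4 > 0 -> violates mu << nu.
The atom(s) x2, x3, x4 violate the condition (nu = 0 but mu > 0). Therefore mu is NOT absolutely continuous w.r.t. nu.

no


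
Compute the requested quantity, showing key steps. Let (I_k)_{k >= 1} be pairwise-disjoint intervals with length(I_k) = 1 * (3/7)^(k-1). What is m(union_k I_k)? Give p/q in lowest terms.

By countable additivity of the Lebesgue measure on pairwise disjoint measurable sets,
  m(union_{k >= 1} I_k) = sum_{k >= 1} m(I_k) = sum_{k >= 1} a * r^(k-1),
  with a = 1 and r = 3/7.
Since 0 < r = 3/7 < 1, the geometric series converges:
  sum_{k >= 1} a * r^(k-1) = a / (1 - r).
  = 1 / (1 - 3/7)
  = 1 / (4/7)
  = 7/4.

7/4


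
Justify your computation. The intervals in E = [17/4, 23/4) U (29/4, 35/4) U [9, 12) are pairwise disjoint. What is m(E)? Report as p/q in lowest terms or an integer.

For pairwise disjoint intervals, m(union_i I_i) = sum_i m(I_i),
and m is invariant under swapping open/closed endpoints (single points have measure 0).
So m(E) = sum_i (b_i - a_i).
  I_1 has length 23/4 - 17/4 = 3/2.
  I_2 has length 35/4 - 29/4 = 3/2.
  I_3 has length 12 - 9 = 3.
Summing:
  m(E) = 3/2 + 3/2 + 3 = 6.

6


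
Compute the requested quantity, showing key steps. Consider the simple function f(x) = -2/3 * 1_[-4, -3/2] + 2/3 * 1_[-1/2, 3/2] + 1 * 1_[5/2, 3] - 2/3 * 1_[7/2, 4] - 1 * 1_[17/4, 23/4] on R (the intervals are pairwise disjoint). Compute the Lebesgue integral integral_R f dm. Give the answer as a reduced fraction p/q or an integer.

For a simple function f = sum_i c_i * 1_{A_i} with disjoint A_i,
  integral f dm = sum_i c_i * m(A_i).
Lengths of the A_i:
  m(A_1) = -3/2 - (-4) = 5/2.
  m(A_2) = 3/2 - (-1/2) = 2.
  m(A_3) = 3 - 5/2 = 1/2.
  m(A_4) = 4 - 7/2 = 1/2.
  m(A_5) = 23/4 - 17/4 = 3/2.
Contributions c_i * m(A_i):
  (-2/3) * (5/2) = -5/3.
  (2/3) * (2) = 4/3.
  (1) * (1/2) = 1/2.
  (-2/3) * (1/2) = -1/3.
  (-1) * (3/2) = -3/2.
Total: -5/3 + 4/3 + 1/2 - 1/3 - 3/2 = -5/3.

-5/3


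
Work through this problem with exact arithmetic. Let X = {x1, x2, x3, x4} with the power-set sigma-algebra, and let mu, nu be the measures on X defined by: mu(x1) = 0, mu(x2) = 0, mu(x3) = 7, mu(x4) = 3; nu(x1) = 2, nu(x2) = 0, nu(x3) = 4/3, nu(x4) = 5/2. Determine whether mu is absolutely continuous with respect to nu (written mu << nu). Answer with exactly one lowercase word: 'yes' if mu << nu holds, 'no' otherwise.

mu << nu means: every nu-null measurable set is also mu-null; equivalently, for every atom x, if nu({x}) = 0 then mu({x}) = 0.
Checking each atom:
  x1: nu = 2 > 0 -> no constraint.
  x2: nu = 0, mu = 0 -> consistent with mu << nu.
  x3: nu = 4/3 > 0 -> no constraint.
  x4: nu = 5/2 > 0 -> no constraint.
No atom violates the condition. Therefore mu << nu.

yes
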